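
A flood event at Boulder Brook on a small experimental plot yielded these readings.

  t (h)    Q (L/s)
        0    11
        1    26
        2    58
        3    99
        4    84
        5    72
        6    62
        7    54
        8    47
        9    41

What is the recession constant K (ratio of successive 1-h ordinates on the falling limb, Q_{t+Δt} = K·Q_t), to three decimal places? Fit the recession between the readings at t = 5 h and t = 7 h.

Using the recession-limb readings at t = 5 h and t = 7 h: Q falls from 72 to 54 L/s over 2 intervals.
K = (Q₂/Q₁)^(1/2) = (54/72)^(1/2) = 0.866.

K ≈ 0.866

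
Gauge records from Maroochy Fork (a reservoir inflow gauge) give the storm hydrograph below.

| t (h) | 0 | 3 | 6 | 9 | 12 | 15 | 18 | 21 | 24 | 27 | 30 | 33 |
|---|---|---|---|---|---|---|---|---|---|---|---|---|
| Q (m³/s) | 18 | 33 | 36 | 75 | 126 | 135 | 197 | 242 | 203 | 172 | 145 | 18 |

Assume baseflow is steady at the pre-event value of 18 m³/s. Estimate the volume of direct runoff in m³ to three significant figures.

Direct-runoff ordinates (Q − Q_b): 0.0, 15.0, 18.0, 57.0, 108.0, 117.0, 179.0, 224.0, 185.0, 154.0, 127.0, 0.0 m³/s.
ΣQ_DR = 1184 m³/s.
With Δt = 3 h = 10800 s, V = ΣQ_DR · Δt = 1184 × 10800 = 1.28 × 10^7 m³.

V ≈ 1.28 × 10^7 m³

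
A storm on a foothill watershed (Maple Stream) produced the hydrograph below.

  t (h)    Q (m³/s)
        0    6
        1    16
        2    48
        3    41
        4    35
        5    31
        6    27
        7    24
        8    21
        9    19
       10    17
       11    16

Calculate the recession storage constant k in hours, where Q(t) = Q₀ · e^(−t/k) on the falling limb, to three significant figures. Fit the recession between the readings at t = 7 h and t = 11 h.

On the falling limb, Q drops from 24 to 16 m³/s between t = 7 h and t = 11 h (Δt = 4 h).
k = −Δt / ln(Q₂/Q₁) = −4 / ln(16/24) = 9.87 h.

k ≈ 9.87 h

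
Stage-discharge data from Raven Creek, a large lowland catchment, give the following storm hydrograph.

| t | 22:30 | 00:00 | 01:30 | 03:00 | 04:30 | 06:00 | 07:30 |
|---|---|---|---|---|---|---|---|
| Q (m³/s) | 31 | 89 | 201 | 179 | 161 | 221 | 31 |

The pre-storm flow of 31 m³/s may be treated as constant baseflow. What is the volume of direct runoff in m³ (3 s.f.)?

V ≈ 3.76 × 10^6 m³

Direct-runoff ordinates (Q − Q_b): 0.0, 58.0, 170.0, 148.0, 130.0, 190.0, 0.0 m³/s.
ΣQ_DR = 696.0 m³/s.
With Δt = 1.5 h = 5400 s, V = ΣQ_DR · Δt = 696.0 × 5400 = 3.76 × 10^6 m³.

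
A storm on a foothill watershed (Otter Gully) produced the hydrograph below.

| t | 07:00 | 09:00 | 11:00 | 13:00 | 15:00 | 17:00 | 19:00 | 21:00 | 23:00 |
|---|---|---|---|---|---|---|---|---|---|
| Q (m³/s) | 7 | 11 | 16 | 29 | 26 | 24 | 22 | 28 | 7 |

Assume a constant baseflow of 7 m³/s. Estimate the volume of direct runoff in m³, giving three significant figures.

V ≈ 7.70 × 10^5 m³

Direct-runoff ordinates (Q − Q_b): 0.0, 4.0, 9.0, 22.0, 19.0, 17.0, 15.0, 21.0, 0.0 m³/s.
ΣQ_DR = 107.0 m³/s.
With Δt = 2 h = 7200 s, V = ΣQ_DR · Δt = 107.0 × 7200 = 7.70 × 10^5 m³.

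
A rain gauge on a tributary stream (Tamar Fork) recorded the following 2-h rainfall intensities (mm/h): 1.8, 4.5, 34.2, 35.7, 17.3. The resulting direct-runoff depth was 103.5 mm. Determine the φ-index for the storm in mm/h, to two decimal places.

Only the 3 blocks with intensity above φ contribute runoff: 34.2, 35.7, 17.3 mm/h.
Σ(I−φ)·Δt = d  ⇒  (34.2+35.7+17.3 − 3φ)·2 = 103.5
φ = (87.20 − 103.5/2) / 3 = 11.82 mm/h.

φ ≈ 11.82 mm/h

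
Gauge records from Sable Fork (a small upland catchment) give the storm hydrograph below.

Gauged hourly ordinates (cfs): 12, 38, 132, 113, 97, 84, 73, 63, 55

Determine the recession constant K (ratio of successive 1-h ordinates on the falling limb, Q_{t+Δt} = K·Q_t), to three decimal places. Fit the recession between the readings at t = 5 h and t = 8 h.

Using the recession-limb readings at t = 5 h and t = 8 h: Q falls from 84 to 55 cfs over 3 intervals.
K = (Q₂/Q₁)^(1/3) = (55/84)^(1/3) = 0.868.

K ≈ 0.868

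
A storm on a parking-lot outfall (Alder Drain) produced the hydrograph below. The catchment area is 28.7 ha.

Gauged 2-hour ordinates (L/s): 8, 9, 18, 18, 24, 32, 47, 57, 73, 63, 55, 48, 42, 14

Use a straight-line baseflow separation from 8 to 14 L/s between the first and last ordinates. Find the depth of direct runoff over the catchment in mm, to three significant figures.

Direct runoff: 0.00, 0.54, 9.08, 8.62, 14.15, 21.69, 36.23, 45.77, 61.31, 50.85, 42.38, 34.92, 28.46, 0.00 L/s; ΣQ_DR = 354.0 L/s.
V = ΣQ_DR · Δt = 354.0 × 7200 s = 2.549 × 10^6 L.
Over A = 28.7 ha, depth = V / A = 8.88 mm.

d ≈ 8.88 mm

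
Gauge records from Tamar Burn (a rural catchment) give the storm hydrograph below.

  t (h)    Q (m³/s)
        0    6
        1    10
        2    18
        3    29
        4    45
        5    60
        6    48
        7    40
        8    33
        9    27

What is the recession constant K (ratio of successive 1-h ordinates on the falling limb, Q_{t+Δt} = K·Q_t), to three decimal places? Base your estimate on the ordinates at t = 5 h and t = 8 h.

K ≈ 0.819

Using the recession-limb readings at t = 5 h and t = 8 h: Q falls from 60 to 33 m³/s over 3 intervals.
K = (Q₂/Q₁)^(1/3) = (33/60)^(1/3) = 0.819.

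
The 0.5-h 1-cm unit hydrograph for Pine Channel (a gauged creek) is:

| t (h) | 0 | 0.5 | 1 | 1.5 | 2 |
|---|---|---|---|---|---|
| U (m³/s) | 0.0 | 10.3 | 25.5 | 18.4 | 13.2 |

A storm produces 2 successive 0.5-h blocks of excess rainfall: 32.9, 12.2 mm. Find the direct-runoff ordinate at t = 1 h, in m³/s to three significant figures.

Q ≈ 96.5 m³/s

By discrete convolution, Q_j = Σ (P_i / 10 mm) · U_{j−i}.
At t = 1 h (j=2): Q = (32.9/10)·25.5 + (12.2/10)·10.3 = 96.5 m³/s.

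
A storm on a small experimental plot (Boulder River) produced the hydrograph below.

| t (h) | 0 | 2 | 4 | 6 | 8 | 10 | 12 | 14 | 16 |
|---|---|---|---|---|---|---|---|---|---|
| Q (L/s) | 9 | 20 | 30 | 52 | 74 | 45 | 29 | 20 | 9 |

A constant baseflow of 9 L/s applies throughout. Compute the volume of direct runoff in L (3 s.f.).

V ≈ 1.49 × 10^6 L

Direct-runoff ordinates (Q − Q_b): 0.0, 11.0, 21.0, 43.0, 65.0, 36.0, 20.0, 11.0, 0.0 L/s.
ΣQ_DR = 207.0 L/s.
With Δt = 2 h = 7200 s, V = ΣQ_DR · Δt = 207.0 × 7200 = 1.49 × 10^6 L.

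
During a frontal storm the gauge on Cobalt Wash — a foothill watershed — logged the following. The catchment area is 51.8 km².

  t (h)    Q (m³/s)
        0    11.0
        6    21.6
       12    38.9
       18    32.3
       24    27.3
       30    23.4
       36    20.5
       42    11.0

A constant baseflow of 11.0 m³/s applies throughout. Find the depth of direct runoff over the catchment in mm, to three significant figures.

Direct runoff: 0.0, 10.6, 27.9, 21.3, 16.3, 12.4, 9.5, 0.0 m³/s; ΣQ_DR = 98.00 m³/s.
V = ΣQ_DR · Δt = 98.00 × 21600 s = 2.117 × 10^6 m³.
Over A = 51.8 km², depth = V / A = 40.9 mm.

d ≈ 40.9 mm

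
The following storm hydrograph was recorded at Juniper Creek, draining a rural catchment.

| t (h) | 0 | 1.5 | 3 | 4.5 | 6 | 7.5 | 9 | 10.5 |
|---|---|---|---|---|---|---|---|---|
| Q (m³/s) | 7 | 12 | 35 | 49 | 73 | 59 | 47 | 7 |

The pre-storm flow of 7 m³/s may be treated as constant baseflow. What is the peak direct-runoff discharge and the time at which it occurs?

Subtracting baseflow gives direct-runoff ordinates: 0.0, 5.0, 28.0, 42.0, 66.0, 52.0, 40.0, 0.0 m³/s.
The maximum is 66.0 m³/s, occurring at the reading for t = 6 h.

Q_p = 66.0 m³/s at t = 6 h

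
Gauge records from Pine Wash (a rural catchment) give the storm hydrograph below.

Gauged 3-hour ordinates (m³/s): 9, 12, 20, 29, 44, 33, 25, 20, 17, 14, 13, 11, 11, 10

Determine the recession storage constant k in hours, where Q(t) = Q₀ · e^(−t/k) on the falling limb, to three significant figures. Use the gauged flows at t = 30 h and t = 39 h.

On the falling limb, Q drops from 13 to 10 m³/s between t = 30 h and t = 39 h (Δt = 9 h).
k = −Δt / ln(Q₂/Q₁) = −9 / ln(10/13) = 34.3 h.

k ≈ 34.3 h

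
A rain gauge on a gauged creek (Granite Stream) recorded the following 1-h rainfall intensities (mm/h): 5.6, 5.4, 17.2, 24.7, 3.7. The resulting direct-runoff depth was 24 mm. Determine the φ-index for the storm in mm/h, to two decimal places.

φ ≈ 8.95 mm/h

Only the 2 blocks with intensity above φ contribute runoff: 17.2, 24.7 mm/h.
Σ(I−φ)·Δt = d  ⇒  (17.2+24.7 − 2φ)·1 = 24
φ = (41.90 − 24/1) / 2 = 8.95 mm/h.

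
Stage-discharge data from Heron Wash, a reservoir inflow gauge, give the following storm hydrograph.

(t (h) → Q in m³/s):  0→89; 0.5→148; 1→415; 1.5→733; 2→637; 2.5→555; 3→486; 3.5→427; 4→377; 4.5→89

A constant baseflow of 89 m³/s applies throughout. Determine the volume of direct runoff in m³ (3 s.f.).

Direct-runoff ordinates (Q − Q_b): 0.0, 59.0, 326.0, 644.0, 548.0, 466.0, 397.0, 338.0, 288.0, 0.0 m³/s.
ΣQ_DR = 3066 m³/s.
With Δt = 0.5 h = 1800 s, V = ΣQ_DR · Δt = 3066 × 1800 = 5.52 × 10^6 m³.

V ≈ 5.52 × 10^6 m³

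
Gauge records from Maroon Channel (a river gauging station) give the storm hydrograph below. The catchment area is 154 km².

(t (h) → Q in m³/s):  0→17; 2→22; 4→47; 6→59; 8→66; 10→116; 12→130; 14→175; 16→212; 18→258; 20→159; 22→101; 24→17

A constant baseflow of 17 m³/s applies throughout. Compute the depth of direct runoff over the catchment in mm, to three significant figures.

d ≈ 54.1 mm

Direct runoff: 0.0, 5.0, 30.0, 42.0, 49.0, 99.0, 113.0, 158.0, 195.0, 241.0, 142.0, 84.0, 0.0 m³/s; ΣQ_DR = 1158 m³/s.
V = ΣQ_DR · Δt = 1158 × 7200 s = 8.338 × 10^6 m³.
Over A = 154 km², depth = V / A = 54.1 mm.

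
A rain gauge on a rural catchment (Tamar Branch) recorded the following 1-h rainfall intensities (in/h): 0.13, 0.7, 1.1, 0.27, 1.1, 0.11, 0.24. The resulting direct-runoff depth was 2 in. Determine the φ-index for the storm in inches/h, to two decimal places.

Only the 3 blocks with intensity above φ contribute runoff: 0.7, 1.1, 1.1 in/h.
Σ(I−φ)·Δt = d  ⇒  (0.7+1.1+1.1 − 3φ)·1 = 2
φ = (2.900 − 2/1) / 3 = 0.30 in/h.

φ ≈ 0.30 in/h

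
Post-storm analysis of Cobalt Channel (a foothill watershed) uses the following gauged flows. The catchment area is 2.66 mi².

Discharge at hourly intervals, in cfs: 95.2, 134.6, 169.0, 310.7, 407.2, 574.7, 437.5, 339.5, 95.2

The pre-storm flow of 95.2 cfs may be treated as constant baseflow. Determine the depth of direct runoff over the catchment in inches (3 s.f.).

d ≈ 0.994 in

Direct runoff: 0.0, 39.4, 73.8, 215.5, 312.0, 479.5, 342.3, 244.3, 0.0 cfs; ΣQ_DR = 1707 cfs.
V = ΣQ_DR · Δt = 1707 × 3600 s = 6.144 × 10^6 ft³.
Over A = 2.66 mi², depth = V / A = 0.994 in.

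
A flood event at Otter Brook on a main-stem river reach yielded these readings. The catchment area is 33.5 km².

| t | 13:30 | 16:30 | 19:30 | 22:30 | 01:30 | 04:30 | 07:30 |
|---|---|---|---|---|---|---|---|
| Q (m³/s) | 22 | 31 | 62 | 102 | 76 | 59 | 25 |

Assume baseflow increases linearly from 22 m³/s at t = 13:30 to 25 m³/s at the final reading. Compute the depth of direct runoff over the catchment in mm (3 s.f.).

Direct runoff: 0.00, 8.50, 39.00, 78.50, 52.00, 34.50, 0.00 m³/s; ΣQ_DR = 212.5 m³/s.
V = ΣQ_DR · Δt = 212.5 × 10800 s = 2.295 × 10^6 m³.
Over A = 33.5 km², depth = V / A = 68.5 mm.

d ≈ 68.5 mm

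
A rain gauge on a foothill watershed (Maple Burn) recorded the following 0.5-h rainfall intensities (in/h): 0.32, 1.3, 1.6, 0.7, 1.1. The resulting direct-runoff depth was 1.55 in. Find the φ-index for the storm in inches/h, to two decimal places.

Only the 4 blocks with intensity above φ contribute runoff: 1.3, 1.6, 0.7, 1.1 in/h.
Σ(I−φ)·Δt = d  ⇒  (1.3+1.6+0.7+1.1 − 4φ)·0.5 = 1.55
φ = (4.700 − 1.55/0.5) / 4 = 0.40 in/h.

φ ≈ 0.40 in/h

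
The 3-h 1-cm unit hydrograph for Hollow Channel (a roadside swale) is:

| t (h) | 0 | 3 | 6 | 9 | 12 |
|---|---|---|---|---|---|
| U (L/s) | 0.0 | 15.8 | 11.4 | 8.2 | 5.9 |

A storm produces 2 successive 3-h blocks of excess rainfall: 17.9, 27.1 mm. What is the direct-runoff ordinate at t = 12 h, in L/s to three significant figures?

By discrete convolution, Q_j = Σ (P_i / 10 mm) · U_{j−i}.
At t = 12 h (j=4): Q = (17.9/10)·5.9 + (27.1/10)·8.2 = 32.8 L/s.

Q ≈ 32.8 L/s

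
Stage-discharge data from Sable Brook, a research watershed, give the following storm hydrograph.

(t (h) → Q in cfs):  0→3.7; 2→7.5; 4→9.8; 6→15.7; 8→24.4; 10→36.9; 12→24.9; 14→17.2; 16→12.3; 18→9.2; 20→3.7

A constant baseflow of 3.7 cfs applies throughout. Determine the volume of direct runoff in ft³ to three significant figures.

V ≈ 8.97 × 10^5 ft³

Direct-runoff ordinates (Q − Q_b): 0.0, 3.8, 6.1, 12.0, 20.7, 33.2, 21.2, 13.5, 8.6, 5.5, 0.0 cfs.
ΣQ_DR = 124.6 cfs.
With Δt = 2 h = 7200 s, V = ΣQ_DR · Δt = 124.6 × 7200 = 8.97 × 10^5 ft³.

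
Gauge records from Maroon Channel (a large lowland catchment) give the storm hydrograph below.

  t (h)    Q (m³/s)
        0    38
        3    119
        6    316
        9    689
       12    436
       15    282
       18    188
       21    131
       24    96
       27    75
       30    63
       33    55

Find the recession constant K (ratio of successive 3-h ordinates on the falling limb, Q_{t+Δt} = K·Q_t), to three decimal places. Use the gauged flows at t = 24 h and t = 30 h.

K ≈ 0.810

Using the recession-limb readings at t = 24 h and t = 30 h: Q falls from 96 to 63 m³/s over 2 intervals.
K = (Q₂/Q₁)^(1/2) = (63/96)^(1/2) = 0.810.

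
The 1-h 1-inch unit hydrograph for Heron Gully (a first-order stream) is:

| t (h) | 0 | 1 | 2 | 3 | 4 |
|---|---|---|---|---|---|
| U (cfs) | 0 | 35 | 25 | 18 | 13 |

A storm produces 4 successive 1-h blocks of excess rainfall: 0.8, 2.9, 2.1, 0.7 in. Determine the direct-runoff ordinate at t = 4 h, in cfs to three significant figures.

By discrete convolution, Q_j = Σ (P_i / 1 in) · U_{j−i}.
At t = 4 h (j=4): Q = (0.8/1)·13 + (2.9/1)·18 + (2.1/1)·25 + (0.7/1)·35 = 140 cfs.

Q ≈ 140 cfs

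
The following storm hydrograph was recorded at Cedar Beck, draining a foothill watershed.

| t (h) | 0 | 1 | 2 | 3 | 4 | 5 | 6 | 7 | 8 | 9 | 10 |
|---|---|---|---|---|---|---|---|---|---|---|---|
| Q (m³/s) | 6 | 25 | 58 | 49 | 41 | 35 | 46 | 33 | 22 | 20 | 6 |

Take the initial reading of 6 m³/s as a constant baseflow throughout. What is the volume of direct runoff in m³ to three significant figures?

V ≈ 9.90 × 10^5 m³

Direct-runoff ordinates (Q − Q_b): 0.0, 19.0, 52.0, 43.0, 35.0, 29.0, 40.0, 27.0, 16.0, 14.0, 0.0 m³/s.
ΣQ_DR = 275.0 m³/s.
With Δt = 1 h = 3600 s, V = ΣQ_DR · Δt = 275.0 × 3600 = 9.90 × 10^5 m³.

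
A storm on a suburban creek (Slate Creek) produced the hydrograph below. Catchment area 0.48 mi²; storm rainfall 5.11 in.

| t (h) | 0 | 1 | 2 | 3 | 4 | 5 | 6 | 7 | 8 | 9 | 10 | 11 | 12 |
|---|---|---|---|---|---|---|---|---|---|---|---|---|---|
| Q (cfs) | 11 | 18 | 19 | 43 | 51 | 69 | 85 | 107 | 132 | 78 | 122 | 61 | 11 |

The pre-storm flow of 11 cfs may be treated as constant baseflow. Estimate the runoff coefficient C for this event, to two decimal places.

C ≈ 0.42

ΣQ_DR = 664.0 cfs; V = ΣQ_DR·Δt = 2.390 × 10^6 ft³.
Runoff depth d = V / A = 2.144 in.
C = d / P = 2.144 / 5.11 = 0.42.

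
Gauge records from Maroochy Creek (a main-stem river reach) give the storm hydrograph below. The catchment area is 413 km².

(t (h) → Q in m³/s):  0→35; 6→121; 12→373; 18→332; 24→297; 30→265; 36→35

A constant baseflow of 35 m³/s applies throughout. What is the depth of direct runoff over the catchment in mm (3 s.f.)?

Direct runoff: 0.0, 86.0, 338.0, 297.0, 262.0, 230.0, 0.0 m³/s; ΣQ_DR = 1213 m³/s.
V = ΣQ_DR · Δt = 1213 × 21600 s = 2.620 × 10^7 m³.
Over A = 413 km², depth = V / A = 63.4 mm.

d ≈ 63.4 mm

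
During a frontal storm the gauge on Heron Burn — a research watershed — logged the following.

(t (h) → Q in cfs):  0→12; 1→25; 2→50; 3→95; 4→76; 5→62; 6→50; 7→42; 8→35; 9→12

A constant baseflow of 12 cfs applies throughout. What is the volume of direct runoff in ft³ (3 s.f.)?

Direct-runoff ordinates (Q − Q_b): 0.0, 13.0, 38.0, 83.0, 64.0, 50.0, 38.0, 30.0, 23.0, 0.0 cfs.
ΣQ_DR = 339.0 cfs.
With Δt = 1 h = 3600 s, V = ΣQ_DR · Δt = 339.0 × 3600 = 1.22 × 10^6 ft³.

V ≈ 1.22 × 10^6 ft³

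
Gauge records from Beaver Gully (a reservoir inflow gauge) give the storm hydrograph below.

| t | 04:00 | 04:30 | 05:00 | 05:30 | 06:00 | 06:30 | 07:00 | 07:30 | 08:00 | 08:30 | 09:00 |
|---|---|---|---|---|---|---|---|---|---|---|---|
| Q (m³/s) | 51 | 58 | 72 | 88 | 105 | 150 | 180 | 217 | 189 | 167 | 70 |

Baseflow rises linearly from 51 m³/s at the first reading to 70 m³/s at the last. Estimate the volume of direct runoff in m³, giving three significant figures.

V ≈ 1.23 × 10^6 m³

Direct-runoff ordinates (Q − Q_b): 0.00, 5.10, 17.20, 31.30, 46.40, 89.50, 117.60, 152.70, 122.80, 98.90, 0.00 m³/s.
ΣQ_DR = 681.5 m³/s.
With Δt = 0.5 h = 1800 s, V = ΣQ_DR · Δt = 681.5 × 1800 = 1.23 × 10^6 m³.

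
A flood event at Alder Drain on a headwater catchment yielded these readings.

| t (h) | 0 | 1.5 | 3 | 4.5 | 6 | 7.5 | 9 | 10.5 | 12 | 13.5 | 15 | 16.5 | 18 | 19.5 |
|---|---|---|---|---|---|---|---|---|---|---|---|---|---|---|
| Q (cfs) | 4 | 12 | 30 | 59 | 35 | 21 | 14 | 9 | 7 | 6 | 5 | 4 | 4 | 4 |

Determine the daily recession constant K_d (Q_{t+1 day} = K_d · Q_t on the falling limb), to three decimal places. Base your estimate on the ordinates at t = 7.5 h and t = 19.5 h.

Between t = 7.5 h and t = 19.5 h the flow falls from 21 to 4 cfs over 8×1.5 h = 12 h.
Per-interval ratio K = (4/21)^(1/8) = 0.8128; K_d = K^(24/1.5) = 0.036.

K_d ≈ 0.036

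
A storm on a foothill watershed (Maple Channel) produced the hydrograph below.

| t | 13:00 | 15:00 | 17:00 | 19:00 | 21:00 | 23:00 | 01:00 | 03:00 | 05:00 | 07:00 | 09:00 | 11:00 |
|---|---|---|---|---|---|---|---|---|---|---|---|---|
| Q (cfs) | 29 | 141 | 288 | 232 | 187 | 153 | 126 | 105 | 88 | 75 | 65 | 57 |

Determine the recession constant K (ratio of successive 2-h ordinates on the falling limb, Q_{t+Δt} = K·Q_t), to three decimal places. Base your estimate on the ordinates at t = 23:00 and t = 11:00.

K ≈ 0.848

Using the recession-limb readings at t = 23:00 and t = 11:00: Q falls from 153 to 57 cfs over 6 intervals.
K = (Q₂/Q₁)^(1/6) = (57/153)^(1/6) = 0.848.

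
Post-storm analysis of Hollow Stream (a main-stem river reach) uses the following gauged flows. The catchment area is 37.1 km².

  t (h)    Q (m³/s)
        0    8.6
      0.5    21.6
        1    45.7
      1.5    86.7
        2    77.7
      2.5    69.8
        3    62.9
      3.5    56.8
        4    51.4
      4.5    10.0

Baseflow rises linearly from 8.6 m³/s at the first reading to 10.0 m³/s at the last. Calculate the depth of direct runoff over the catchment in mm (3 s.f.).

d ≈ 19.3 mm

Direct runoff: 0.00, 12.84, 36.79, 77.63, 68.48, 60.42, 53.37, 47.11, 41.56, 0.00 m³/s; ΣQ_DR = 398.2 m³/s.
V = ΣQ_DR · Δt = 398.2 × 1800 s = 7.168 × 10^5 m³.
Over A = 37.1 km², depth = V / A = 19.3 mm.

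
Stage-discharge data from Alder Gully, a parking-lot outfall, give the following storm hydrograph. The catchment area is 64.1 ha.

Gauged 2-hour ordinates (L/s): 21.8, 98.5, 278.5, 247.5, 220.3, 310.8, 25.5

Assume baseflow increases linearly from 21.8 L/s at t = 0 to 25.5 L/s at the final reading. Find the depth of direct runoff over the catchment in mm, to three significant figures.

Direct runoff: 0.00, 76.08, 255.47, 223.85, 196.03, 285.92, 0.00 L/s; ΣQ_DR = 1037 L/s.
V = ΣQ_DR · Δt = 1037 × 7200 s = 7.469 × 10^6 L.
Over A = 64.1 ha, depth = V / A = 11.7 mm.

d ≈ 11.7 mm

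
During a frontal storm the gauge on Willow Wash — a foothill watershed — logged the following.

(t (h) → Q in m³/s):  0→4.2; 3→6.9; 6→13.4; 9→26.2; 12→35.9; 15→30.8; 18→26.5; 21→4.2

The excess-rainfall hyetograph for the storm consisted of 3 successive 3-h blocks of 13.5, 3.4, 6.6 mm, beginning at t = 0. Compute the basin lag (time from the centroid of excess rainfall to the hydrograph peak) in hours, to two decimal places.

t_L ≈ 8.38 h

Centroid of excess rainfall: t_c = Σ P_i·t̄_i / ΣP_i = 3.6191 h (block centres at 1.5, 4.5, 7.5 h).
Hydrograph peak occurs at t = 12 h, so basin lag t_L = 12 − 3.6191 = 8.38 h.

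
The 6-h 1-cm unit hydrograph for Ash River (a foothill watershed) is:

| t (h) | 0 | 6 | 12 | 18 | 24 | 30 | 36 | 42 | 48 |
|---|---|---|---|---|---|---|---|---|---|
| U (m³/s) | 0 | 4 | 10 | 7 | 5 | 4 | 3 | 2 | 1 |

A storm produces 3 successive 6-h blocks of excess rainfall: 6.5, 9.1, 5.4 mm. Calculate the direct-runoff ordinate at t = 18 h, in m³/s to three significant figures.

Q ≈ 15.8 m³/s

By discrete convolution, Q_j = Σ (P_i / 10 mm) · U_{j−i}.
At t = 18 h (j=3): Q = (6.5/10)·7 + (9.1/10)·10 + (5.4/10)·4 = 15.8 m³/s.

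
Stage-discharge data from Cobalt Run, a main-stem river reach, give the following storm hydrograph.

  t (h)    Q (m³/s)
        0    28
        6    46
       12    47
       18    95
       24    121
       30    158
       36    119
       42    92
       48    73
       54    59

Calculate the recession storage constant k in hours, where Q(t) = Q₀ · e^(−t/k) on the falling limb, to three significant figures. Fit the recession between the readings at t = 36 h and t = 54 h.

On the falling limb, Q drops from 119 to 59 m³/s between t = 36 h and t = 54 h (Δt = 18 h).
k = −Δt / ln(Q₂/Q₁) = −18 / ln(59/119) = 25.7 h.

k ≈ 25.7 h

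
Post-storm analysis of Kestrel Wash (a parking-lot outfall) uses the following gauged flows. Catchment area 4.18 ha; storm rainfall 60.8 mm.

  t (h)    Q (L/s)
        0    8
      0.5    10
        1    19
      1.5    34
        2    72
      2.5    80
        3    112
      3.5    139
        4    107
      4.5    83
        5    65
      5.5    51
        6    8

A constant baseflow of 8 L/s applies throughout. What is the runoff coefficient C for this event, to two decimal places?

C ≈ 0.48

ΣQ_DR = 684.0 L/s; V = ΣQ_DR·Δt = 1.231 × 10^6 L.
Runoff depth d = V / A = 29.45 mm.
C = d / P = 29.45 / 60.8 = 0.48.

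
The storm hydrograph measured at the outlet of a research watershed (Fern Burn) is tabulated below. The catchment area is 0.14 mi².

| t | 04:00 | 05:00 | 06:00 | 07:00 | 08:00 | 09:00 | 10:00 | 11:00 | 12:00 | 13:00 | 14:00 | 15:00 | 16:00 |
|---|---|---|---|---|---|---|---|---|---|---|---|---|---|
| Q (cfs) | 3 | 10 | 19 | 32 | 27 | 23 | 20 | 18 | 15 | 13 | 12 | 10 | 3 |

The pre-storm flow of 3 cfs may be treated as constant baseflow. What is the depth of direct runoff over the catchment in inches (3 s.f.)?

d ≈ 1.84 in

Direct runoff: 0.0, 7.0, 16.0, 29.0, 24.0, 20.0, 17.0, 15.0, 12.0, 10.0, 9.0, 7.0, 0.0 cfs; ΣQ_DR = 166.0 cfs.
V = ΣQ_DR · Δt = 166.0 × 3600 s = 5.976 × 10^5 ft³.
Over A = 0.14 mi², depth = V / A = 1.84 in.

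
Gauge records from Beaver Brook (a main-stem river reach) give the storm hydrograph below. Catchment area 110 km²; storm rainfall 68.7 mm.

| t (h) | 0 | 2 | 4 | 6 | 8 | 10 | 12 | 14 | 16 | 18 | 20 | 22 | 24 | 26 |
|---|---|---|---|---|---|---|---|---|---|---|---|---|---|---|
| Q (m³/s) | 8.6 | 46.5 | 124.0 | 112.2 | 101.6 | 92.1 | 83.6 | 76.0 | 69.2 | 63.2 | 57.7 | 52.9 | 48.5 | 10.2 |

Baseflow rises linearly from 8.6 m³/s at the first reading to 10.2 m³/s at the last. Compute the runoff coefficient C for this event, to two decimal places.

ΣQ_DR = 814.7 m³/s; V = ΣQ_DR·Δt = 5.866 × 10^6 m³.
Runoff depth d = V / A = 53.33 mm.
C = d / P = 53.33 / 68.7 = 0.78.

C ≈ 0.78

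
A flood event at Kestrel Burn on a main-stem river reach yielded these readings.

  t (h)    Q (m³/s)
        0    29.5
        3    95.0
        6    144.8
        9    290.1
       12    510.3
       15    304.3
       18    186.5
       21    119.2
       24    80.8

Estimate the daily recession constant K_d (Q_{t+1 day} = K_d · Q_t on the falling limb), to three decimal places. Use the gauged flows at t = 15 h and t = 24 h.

Between t = 15 h and t = 24 h the flow falls from 304.3 to 80.8 m³/s over 3×3 h = 9 h.
Per-interval ratio K = (80.8/304.3)^(1/3) = 0.6427; K_d = K^(24/3) = 0.029.

K_d ≈ 0.029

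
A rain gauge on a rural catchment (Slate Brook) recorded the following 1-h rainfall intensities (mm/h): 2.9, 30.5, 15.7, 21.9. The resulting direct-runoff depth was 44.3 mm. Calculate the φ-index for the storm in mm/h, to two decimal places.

φ ≈ 7.93 mm/h

Only the 3 blocks with intensity above φ contribute runoff: 30.5, 15.7, 21.9 mm/h.
Σ(I−φ)·Δt = d  ⇒  (30.5+15.7+21.9 − 3φ)·1 = 44.3
φ = (68.10 − 44.3/1) / 3 = 7.93 mm/h.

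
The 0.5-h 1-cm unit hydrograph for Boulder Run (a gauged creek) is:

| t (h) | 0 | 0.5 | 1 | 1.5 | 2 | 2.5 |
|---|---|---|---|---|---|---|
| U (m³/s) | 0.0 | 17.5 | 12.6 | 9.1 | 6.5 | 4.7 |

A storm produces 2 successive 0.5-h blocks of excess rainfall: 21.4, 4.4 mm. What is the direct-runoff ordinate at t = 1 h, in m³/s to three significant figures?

Q ≈ 34.7 m³/s

By discrete convolution, Q_j = Σ (P_i / 10 mm) · U_{j−i}.
At t = 1 h (j=2): Q = (21.4/10)·12.6 + (4.4/10)·17.5 = 34.7 m³/s.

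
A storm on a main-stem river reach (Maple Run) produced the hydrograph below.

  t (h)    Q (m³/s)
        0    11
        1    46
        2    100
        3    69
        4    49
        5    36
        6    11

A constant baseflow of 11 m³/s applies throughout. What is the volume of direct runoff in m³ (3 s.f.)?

Direct-runoff ordinates (Q − Q_b): 0.0, 35.0, 89.0, 58.0, 38.0, 25.0, 0.0 m³/s.
ΣQ_DR = 245.0 m³/s.
With Δt = 1 h = 3600 s, V = ΣQ_DR · Δt = 245.0 × 3600 = 8.82 × 10^5 m³.

V ≈ 8.82 × 10^5 m³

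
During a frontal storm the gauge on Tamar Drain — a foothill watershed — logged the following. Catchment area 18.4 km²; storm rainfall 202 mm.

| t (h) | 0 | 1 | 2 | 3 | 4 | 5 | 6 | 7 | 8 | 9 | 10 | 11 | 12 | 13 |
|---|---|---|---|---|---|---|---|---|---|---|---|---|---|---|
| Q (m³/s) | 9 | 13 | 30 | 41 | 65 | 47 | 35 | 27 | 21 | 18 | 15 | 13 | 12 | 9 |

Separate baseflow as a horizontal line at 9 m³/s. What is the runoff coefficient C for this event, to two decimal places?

ΣQ_DR = 229.0 m³/s; V = ΣQ_DR·Δt = 8.244 × 10^5 m³.
Runoff depth d = V / A = 44.80 mm.
C = d / P = 44.80 / 202 = 0.22.

C ≈ 0.22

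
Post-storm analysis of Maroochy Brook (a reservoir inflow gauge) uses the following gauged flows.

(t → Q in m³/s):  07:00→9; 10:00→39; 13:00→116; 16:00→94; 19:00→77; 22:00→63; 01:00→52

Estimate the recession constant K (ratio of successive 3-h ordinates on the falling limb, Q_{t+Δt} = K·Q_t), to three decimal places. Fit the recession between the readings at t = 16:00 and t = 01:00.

Using the recession-limb readings at t = 16:00 and t = 01:00: Q falls from 94 to 52 m³/s over 3 intervals.
K = (Q₂/Q₁)^(1/3) = (52/94)^(1/3) = 0.821.

K ≈ 0.821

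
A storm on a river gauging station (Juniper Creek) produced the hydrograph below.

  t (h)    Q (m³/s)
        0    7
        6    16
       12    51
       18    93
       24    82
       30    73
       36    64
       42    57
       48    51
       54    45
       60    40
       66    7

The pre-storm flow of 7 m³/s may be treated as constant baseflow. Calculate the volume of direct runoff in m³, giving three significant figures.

V ≈ 1.08 × 10^7 m³

Direct-runoff ordinates (Q − Q_b): 0.0, 9.0, 44.0, 86.0, 75.0, 66.0, 57.0, 50.0, 44.0, 38.0, 33.0, 0.0 m³/s.
ΣQ_DR = 502.0 m³/s.
With Δt = 6 h = 21600 s, V = ΣQ_DR · Δt = 502.0 × 21600 = 1.08 × 10^7 m³.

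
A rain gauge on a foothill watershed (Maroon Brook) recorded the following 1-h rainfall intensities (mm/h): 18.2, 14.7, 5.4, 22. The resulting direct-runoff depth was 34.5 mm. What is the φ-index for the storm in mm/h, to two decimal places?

Only the 3 blocks with intensity above φ contribute runoff: 18.2, 14.7, 22 mm/h.
Σ(I−φ)·Δt = d  ⇒  (18.2+14.7+22 − 3φ)·1 = 34.5
φ = (54.90 − 34.5/1) / 3 = 6.80 mm/h.

φ ≈ 6.80 mm/h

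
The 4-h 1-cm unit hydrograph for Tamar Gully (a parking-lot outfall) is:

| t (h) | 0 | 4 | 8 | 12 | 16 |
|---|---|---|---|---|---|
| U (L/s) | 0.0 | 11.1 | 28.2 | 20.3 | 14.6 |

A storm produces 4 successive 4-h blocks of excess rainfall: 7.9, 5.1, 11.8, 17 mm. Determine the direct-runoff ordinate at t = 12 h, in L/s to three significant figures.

By discrete convolution, Q_j = Σ (P_i / 10 mm) · U_{j−i}.
At t = 12 h (j=3): Q = (7.9/10)·20.3 + (5.1/10)·28.2 + (11.8/10)·11.1 + (17/10)·0.0 = 43.5 L/s.

Q ≈ 43.5 L/s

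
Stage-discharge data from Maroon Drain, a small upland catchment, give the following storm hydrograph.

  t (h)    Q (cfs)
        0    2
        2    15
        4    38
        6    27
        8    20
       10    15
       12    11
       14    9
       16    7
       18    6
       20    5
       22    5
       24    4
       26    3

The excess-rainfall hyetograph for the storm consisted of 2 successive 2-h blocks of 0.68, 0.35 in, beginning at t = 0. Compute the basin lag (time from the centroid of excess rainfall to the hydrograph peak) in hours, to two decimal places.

t_L ≈ 2.32 h

Centroid of excess rainfall: t_c = Σ P_i·t̄_i / ΣP_i = 1.6796 h (block centres at 1, 3 h).
Hydrograph peak occurs at t = 4 h, so basin lag t_L = 4 − 1.6796 = 2.32 h.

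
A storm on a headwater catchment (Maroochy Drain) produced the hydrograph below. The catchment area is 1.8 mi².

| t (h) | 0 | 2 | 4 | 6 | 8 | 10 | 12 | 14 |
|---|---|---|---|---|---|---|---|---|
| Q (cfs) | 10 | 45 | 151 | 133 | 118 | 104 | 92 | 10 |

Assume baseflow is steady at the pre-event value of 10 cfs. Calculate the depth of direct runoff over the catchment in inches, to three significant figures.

Direct runoff: 0.0, 35.0, 141.0, 123.0, 108.0, 94.0, 82.0, 0.0 cfs; ΣQ_DR = 583.0 cfs.
V = ΣQ_DR · Δt = 583.0 × 7200 s = 4.198 × 10^6 ft³.
Over A = 1.8 mi², depth = V / A = 1.00 in.

d ≈ 1.00 in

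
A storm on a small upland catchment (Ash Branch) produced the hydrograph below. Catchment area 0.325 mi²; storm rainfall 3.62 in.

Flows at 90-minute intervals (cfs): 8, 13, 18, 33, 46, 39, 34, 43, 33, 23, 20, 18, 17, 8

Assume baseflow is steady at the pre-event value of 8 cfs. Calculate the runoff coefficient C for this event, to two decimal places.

ΣQ_DR = 241.0 cfs; V = ΣQ_DR·Δt = 1.301 × 10^6 ft³.
Runoff depth d = V / A = 1.724 in.
C = d / P = 1.724 / 3.62 = 0.48.

C ≈ 0.48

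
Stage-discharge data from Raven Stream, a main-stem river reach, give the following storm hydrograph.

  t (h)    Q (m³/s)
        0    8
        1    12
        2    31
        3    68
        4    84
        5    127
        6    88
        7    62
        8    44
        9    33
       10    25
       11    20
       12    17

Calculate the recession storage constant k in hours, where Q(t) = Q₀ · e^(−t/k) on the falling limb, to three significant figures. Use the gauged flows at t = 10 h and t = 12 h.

k ≈ 5.19 h

On the falling limb, Q drops from 25 to 17 m³/s between t = 10 h and t = 12 h (Δt = 2 h).
k = −Δt / ln(Q₂/Q₁) = −2 / ln(17/25) = 5.19 h.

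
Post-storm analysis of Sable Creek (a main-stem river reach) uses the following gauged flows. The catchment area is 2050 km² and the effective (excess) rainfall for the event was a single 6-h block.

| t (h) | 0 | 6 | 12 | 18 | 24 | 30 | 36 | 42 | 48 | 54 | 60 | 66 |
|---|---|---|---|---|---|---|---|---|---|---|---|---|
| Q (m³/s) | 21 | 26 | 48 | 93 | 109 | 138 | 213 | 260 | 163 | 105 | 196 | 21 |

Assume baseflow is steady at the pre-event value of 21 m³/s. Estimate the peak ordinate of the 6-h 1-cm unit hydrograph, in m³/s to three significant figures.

U_p ≈ 199 m³/s

Direct runoff: 0.0, 5.0, 27.0, 72.0, 88.0, 117.0, 192.0, 239.0, 142.0, 84.0, 175.0, 0.0 m³/s; ΣQ_DR = 1141 m³/s, peak = 239.0 m³/s.
Runoff depth d = ΣQ_DR·Δt / A = 1141 × 21600 / (2050 km²) = 12.02 mm.
The 1-cm UH is the DRH scaled by (10 mm)/d, so U_p = 239.0 × 10/12.02 = 199 m³/s.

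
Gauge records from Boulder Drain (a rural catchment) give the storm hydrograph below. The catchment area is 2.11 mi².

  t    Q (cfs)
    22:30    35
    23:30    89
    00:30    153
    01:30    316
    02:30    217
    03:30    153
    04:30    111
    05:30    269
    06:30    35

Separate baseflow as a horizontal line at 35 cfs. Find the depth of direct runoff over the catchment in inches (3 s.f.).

d ≈ 0.781 in

Direct runoff: 0.0, 54.0, 118.0, 281.0, 182.0, 118.0, 76.0, 234.0, 0.0 cfs; ΣQ_DR = 1063 cfs.
V = ΣQ_DR · Δt = 1063 × 3600 s = 3.827 × 10^6 ft³.
Over A = 2.11 mi², depth = V / A = 0.781 in.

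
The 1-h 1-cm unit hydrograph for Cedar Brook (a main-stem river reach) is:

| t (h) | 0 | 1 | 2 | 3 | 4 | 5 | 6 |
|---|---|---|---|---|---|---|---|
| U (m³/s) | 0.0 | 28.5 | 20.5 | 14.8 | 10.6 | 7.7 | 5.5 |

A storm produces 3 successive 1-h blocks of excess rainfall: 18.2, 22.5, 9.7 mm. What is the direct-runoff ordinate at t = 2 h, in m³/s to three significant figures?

By discrete convolution, Q_j = Σ (P_i / 10 mm) · U_{j−i}.
At t = 2 h (j=2): Q = (18.2/10)·20.5 + (22.5/10)·28.5 + (9.7/10)·0.0 = 101 m³/s.

Q ≈ 101 m³/s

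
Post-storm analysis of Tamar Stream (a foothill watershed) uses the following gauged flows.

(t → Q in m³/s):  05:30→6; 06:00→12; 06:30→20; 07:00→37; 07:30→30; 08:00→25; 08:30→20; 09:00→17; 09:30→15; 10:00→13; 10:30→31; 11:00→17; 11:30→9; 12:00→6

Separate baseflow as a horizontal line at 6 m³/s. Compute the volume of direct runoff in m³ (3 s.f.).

Direct-runoff ordinates (Q − Q_b): 0.0, 6.0, 14.0, 31.0, 24.0, 19.0, 14.0, 11.0, 9.0, 7.0, 25.0, 11.0, 3.0, 0.0 m³/s.
ΣQ_DR = 174.0 m³/s.
With Δt = 0.5 h = 1800 s, V = ΣQ_DR · Δt = 174.0 × 1800 = 3.13 × 10^5 m³.

V ≈ 3.13 × 10^5 m³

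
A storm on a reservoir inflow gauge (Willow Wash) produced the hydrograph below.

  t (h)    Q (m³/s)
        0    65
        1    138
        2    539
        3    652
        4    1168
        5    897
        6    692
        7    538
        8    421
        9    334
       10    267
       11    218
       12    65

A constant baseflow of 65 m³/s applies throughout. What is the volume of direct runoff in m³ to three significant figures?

Direct-runoff ordinates (Q − Q_b): 0.0, 73.0, 474.0, 587.0, 1103.0, 832.0, 627.0, 473.0, 356.0, 269.0, 202.0, 153.0, 0.0 m³/s.
ΣQ_DR = 5149 m³/s.
With Δt = 1 h = 3600 s, V = ΣQ_DR · Δt = 5149 × 3600 = 1.85 × 10^7 m³.

V ≈ 1.85 × 10^7 m³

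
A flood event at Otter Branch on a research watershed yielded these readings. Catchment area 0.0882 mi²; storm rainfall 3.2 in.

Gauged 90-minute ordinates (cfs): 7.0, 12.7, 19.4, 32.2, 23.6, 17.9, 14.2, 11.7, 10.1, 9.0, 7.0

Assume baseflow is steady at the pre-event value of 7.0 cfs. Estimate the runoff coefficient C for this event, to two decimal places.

ΣQ_DR = 87.80 cfs; V = ΣQ_DR·Δt = 4.741 × 10^5 ft³.
Runoff depth d = V / A = 2.314 in.
C = d / P = 2.314 / 3.2 = 0.72.

C ≈ 0.72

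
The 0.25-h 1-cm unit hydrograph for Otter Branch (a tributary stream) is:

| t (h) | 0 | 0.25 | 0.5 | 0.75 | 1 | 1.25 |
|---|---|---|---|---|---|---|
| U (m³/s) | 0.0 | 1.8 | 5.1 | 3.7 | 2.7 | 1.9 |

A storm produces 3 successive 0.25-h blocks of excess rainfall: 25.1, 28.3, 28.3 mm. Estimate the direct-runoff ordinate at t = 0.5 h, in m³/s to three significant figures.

Q ≈ 17.9 m³/s

By discrete convolution, Q_j = Σ (P_i / 10 mm) · U_{j−i}.
At t = 0.5 h (j=2): Q = (25.1/10)·5.1 + (28.3/10)·1.8 + (28.3/10)·0.0 = 17.9 m³/s.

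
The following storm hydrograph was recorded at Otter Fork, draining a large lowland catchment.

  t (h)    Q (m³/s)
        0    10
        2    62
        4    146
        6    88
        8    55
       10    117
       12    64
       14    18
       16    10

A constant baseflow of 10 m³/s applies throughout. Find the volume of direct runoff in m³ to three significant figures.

V ≈ 3.46 × 10^6 m³

Direct-runoff ordinates (Q − Q_b): 0.0, 52.0, 136.0, 78.0, 45.0, 107.0, 54.0, 8.0, 0.0 m³/s.
ΣQ_DR = 480.0 m³/s.
With Δt = 2 h = 7200 s, V = ΣQ_DR · Δt = 480.0 × 7200 = 3.46 × 10^6 m³.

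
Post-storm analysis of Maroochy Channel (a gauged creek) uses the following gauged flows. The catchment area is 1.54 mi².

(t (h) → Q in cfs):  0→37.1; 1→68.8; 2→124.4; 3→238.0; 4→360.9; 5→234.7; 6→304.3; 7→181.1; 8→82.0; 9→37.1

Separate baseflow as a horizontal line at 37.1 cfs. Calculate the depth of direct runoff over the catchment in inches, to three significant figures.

d ≈ 1.31 in

Direct runoff: 0.0, 31.7, 87.3, 200.9, 323.8, 197.6, 267.2, 144.0, 44.9, 0.0 cfs; ΣQ_DR = 1297 cfs.
V = ΣQ_DR · Δt = 1297 × 3600 s = 4.671 × 10^6 ft³.
Over A = 1.54 mi², depth = V / A = 1.31 in.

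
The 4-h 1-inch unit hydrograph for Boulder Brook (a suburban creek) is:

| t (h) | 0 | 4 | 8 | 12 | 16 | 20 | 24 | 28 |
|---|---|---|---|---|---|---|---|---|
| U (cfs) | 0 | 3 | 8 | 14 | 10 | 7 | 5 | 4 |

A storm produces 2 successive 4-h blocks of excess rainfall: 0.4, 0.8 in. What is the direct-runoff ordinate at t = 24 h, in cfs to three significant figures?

Q ≈ 7.60 cfs

By discrete convolution, Q_j = Σ (P_i / 1 in) · U_{j−i}.
At t = 24 h (j=6): Q = (0.4/1)·5 + (0.8/1)·7 = 7.60 cfs.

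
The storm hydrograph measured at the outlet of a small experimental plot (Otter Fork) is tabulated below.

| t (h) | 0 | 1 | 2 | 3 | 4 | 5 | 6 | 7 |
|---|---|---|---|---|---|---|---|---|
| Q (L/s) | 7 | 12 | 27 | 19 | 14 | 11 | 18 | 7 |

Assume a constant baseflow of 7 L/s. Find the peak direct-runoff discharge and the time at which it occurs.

Subtracting baseflow gives direct-runoff ordinates: 0.0, 5.0, 20.0, 12.0, 7.0, 4.0, 11.0, 0.0 L/s.
The maximum is 20.0 L/s, occurring at the reading for t = 2 h.

Q_p = 20.0 L/s at t = 2 h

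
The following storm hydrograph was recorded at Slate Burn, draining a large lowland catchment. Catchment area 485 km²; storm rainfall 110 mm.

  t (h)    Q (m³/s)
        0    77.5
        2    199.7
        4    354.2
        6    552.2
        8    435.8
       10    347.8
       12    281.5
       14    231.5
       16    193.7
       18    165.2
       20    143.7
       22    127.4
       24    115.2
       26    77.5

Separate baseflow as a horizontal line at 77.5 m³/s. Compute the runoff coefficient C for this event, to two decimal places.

ΣQ_DR = 2218 m³/s; V = ΣQ_DR·Δt = 1.597 × 10^7 m³.
Runoff depth d = V / A = 32.93 mm.
C = d / P = 32.93 / 110 = 0.30.

C ≈ 0.30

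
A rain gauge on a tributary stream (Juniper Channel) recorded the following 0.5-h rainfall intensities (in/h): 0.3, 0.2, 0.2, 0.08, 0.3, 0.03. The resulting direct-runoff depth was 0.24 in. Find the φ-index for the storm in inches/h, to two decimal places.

φ ≈ 0.13 in/h

Only the 4 blocks with intensity above φ contribute runoff: 0.3, 0.2, 0.2, 0.3 in/h.
Σ(I−φ)·Δt = d  ⇒  (0.3+0.2+0.2+0.3 − 4φ)·0.5 = 0.24
φ = (1.000 − 0.24/0.5) / 4 = 0.13 in/h.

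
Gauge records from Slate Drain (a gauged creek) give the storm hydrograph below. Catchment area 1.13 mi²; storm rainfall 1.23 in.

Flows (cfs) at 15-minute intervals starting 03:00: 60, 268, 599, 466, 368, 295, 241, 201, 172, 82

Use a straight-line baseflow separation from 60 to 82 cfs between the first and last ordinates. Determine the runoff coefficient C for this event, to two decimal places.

C ≈ 0.57

ΣQ_DR = 2042 cfs; V = ΣQ_DR·Δt = 1.838 × 10^6 ft³.
Runoff depth d = V / A = 0.7001 in.
C = d / P = 0.7001 / 1.23 = 0.57.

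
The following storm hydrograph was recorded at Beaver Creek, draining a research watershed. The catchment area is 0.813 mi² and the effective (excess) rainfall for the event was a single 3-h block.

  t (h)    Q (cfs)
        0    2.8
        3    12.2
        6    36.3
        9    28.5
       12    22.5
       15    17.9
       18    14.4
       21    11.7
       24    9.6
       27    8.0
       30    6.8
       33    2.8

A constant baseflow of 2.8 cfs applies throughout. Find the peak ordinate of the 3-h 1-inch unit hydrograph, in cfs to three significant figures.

U_p ≈ 41.9 cfs

Direct runoff: 0.0, 9.4, 33.5, 25.7, 19.7, 15.1, 11.6, 8.9, 6.8, 5.2, 4.0, 0.0 cfs; ΣQ_DR = 139.9 cfs, peak = 33.5 cfs.
Runoff depth d = ΣQ_DR·Δt / A = 139.9 × 10800 / (0.813 mi²) = 0.8000 in.
The 1-inch UH is the DRH scaled by (1 in)/d, so U_p = 33.5 × 1/0.8000 = 41.9 cfs.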